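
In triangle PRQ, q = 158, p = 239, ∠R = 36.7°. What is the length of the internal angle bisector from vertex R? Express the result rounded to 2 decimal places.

t_R ≈ 180.56

By the law of cosines, r² = q² + p² − 2·q·p·cos R = 21532, so r ≈ 146.74.
The bisector from R has length 2·q·p·cos(∠R/2)/(q+p) ≈ 180.56.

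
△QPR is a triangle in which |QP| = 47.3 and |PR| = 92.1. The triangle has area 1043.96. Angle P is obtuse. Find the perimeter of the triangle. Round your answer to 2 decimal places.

From area = ½·|QP|·|PR|·sin P, we get sin P = 2·area/(|QP|·|PR|) ≈ 0.47928.
Taking the obtuse solution, ∠P ≈ 2.642 rad.
Law of cosines then gives |RQ| ≈ 135.52.
Perimeter = 92.1 + 135.52 + 47.3 = 274.92.

274.92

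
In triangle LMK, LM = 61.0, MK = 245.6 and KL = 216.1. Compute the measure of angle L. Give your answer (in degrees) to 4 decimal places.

By the law of cosines, cos L = (KL² + LM² − MK²) / (2·KL·LM) ≈ -0.37548, so ∠L ≈ 112.05°.

∠L ≈ 112.0538°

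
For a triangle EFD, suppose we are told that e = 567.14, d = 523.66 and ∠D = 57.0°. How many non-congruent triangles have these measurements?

e·sin D = 567.14·sin(57.0°) ≈ 475.6.
Since e sin D < d < e (475.6 < 523.66 < 567.14), two triangles exist.

2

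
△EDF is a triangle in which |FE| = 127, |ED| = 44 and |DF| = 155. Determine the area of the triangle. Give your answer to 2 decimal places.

area ≈ 2363.54

Semiperimeter s = (155 + 127 + 44)/2 = 163.
Heron's formula: area = √(163·8·36·119) ≈ 2363.5.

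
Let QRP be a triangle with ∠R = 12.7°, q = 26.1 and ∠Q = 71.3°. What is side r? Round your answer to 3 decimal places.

The third angle is ∠P = 180° − ∠Q − ∠R = 96.00°.
Law of sines: r = q·sin R/sin Q ≈ 6.0578.

6.058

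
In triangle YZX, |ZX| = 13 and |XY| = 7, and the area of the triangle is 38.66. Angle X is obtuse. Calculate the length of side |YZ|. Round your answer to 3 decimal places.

17.719

From area = ½·|ZX|·|XY|·sin X, we get sin X = 2·area/(|ZX|·|XY|) ≈ 0.84967.
Taking the obtuse solution, ∠X ≈ 121.82°.
Law of cosines then gives |YZ| ≈ 17.719.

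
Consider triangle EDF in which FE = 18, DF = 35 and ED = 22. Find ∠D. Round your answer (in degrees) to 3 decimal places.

∠D ≈ 25.927°

By the law of cosines, cos D = (ED² + DF² − FE²) / (2·ED·DF) ≈ 0.89935, so ∠D ≈ 25.93°.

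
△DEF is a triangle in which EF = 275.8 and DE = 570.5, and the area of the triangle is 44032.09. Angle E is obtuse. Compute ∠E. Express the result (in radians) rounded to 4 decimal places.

2.5476

From area = ½·DE·EF·sin E, we get sin E = 2·area/(DE·EF) ≈ 0.55969.
Taking the obtuse solution, ∠E ≈ 2.548 rad.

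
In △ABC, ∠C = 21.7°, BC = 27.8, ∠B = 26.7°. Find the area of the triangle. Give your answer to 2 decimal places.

The third angle is ∠A = 180° − ∠B − ∠C = 131.60°.
Law of sines: CA = BC·sin B/sin A ≈ 16.704.
Law of sines: AB = BC·sin C/sin A ≈ 13.746.
Area = ½·BC·CA·sin C ≈ 85.849.

85.85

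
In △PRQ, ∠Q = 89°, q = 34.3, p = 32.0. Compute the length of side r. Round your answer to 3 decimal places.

12.920

Law of sines: sin P = p·sin Q/q ≈ 0.93280.
Since q ≥ p, only the acute value applies: ∠P ≈ 68.88°.
Then ∠R = 180° − ∠Q − ∠P ≈ 22.12°.
Law of sines gives r = q·sin R/sin Q ≈ 12.92.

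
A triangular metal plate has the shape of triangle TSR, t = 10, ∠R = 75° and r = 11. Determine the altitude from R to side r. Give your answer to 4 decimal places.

Law of sines: sin T = t·sin R/r ≈ 0.87811.
Since r ≥ t, only the acute value applies: ∠T ≈ 61.42°.
Then ∠S = 180° − ∠R − ∠T ≈ 43.58°.
Law of sines gives s = r·sin S/sin R ≈ 7.8511.
Area = ½·r·t·sin S ≈ 37.918.
The altitude from R has length 2·area/r ≈ 6.8942.

h_R ≈ 6.8942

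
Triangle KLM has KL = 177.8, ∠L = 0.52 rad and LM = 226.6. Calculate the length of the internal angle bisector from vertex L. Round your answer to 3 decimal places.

By the law of cosines, MK² = KL² + LM² − 2·KL·LM·cos L = 13032, so MK ≈ 114.16.
The bisector from L has length 2·KL·LM·cos(∠L/2)/(KL+LM) ≈ 192.56.

192.559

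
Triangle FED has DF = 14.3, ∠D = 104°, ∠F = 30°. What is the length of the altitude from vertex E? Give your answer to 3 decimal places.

h_E ≈ 9.644

The third angle is ∠E = 180° − ∠D − ∠F = 46.00°.
Law of sines: ED = DF·sin F/sin E ≈ 9.9397.
Law of sines: FE = DF·sin D/sin E ≈ 19.289.
Area = ½·DF·ED·sin D ≈ 68.958.
The altitude from E has length 2·area/DF ≈ 9.6444.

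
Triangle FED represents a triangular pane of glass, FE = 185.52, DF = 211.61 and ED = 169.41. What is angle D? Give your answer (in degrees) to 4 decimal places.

By the law of cosines, cos D = (ED² + DF² − FE²) / (2·ED·DF) ≈ 0.54480, so ∠D ≈ 56.99°.

56.9890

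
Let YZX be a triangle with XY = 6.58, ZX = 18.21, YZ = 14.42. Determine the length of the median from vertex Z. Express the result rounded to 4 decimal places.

Median from Z: ½√(2·YZ² + 2·ZX² − XY²) ≈ 16.092.

16.0918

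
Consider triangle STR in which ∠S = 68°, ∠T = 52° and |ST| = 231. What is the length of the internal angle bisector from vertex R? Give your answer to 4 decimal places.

The third angle is ∠R = 180° − ∠S − ∠T = 60.00°.
Law of sines: |TR| = |ST|·sin S/sin R ≈ 247.31.
Law of sines: |RS| = |ST|·sin T/sin R ≈ 210.19.
The bisector from R has length 2·|TR|·|RS|·cos(∠R/2)/(|TR|+|RS|) ≈ 196.8.

196.8007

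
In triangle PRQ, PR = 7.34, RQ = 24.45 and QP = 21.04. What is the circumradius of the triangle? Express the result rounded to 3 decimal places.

By the law of cosines, cos P = (QP² + PR² − RQ²) / (2·QP·PR) ≈ -0.32780, so ∠P ≈ 109.14°.
Circumradius = RQ/(2 sin P) ≈ 12.94.

12.940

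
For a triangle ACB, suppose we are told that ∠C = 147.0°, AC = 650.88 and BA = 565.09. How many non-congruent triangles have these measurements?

AC·sin C = 650.88·sin(147.0°) ≈ 354.5.
Since ∠C is not acute, a triangle exists only if BA > AC; here BA ≤ AC, so there is no triangle.

0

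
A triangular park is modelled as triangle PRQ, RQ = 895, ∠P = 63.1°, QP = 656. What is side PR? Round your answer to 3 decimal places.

974.128

Law of sines: sin R = QP·sin P/RQ ≈ 0.65365.
Since RQ ≥ QP, only the acute value applies: ∠R ≈ 40.82°.
Then ∠Q = 180° − ∠P − ∠R ≈ 76.08°.
Law of sines gives PR = RQ·sin Q/sin P ≈ 974.13.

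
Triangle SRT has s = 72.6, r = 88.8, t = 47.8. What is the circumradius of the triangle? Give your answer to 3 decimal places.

44.450

By the law of cosines, cos S = (r² + t² − s²) / (2·r·t) ≈ 0.57714, so ∠S ≈ 0.956 rad.
Circumradius = s/(2 sin S) ≈ 44.45.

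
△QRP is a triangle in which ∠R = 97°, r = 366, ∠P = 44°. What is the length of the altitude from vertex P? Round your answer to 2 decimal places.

h_P ≈ 230.33

The third angle is ∠Q = 180° − ∠R − ∠P = 39.00°.
Law of sines: q = r·sin Q/sin R ≈ 232.06.
Law of sines: p = r·sin P/sin R ≈ 256.15.
Area = ½·r·q·sin P ≈ 29500.
The altitude from P has length 2·area/p ≈ 230.33.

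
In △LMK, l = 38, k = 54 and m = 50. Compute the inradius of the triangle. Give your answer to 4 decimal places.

Semiperimeter s = (38 + 50 + 54)/2 = 71.
Heron's formula: area = √(71·33·21·17) ≈ 914.58.
Inradius = area/s = 914.58/71 ≈ 12.881.

r ≈ 12.8814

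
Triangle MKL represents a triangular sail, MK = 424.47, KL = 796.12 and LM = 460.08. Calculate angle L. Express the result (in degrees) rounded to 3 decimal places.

∠L ≈ 24.743°

By the law of cosines, cos L = (KL² + LM² − MK²) / (2·KL·LM) ≈ 0.90820, so ∠L ≈ 24.74°.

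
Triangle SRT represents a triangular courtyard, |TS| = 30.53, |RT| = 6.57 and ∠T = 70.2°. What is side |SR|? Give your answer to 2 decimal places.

By the law of cosines, |SR|² = |RT|² + |TS|² − 2·|RT|·|TS|·cos T = 839.36, so |SR| ≈ 28.972.

28.97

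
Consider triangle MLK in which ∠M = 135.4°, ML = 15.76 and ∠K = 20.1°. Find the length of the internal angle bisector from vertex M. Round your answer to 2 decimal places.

The third angle is ∠L = 180° − ∠K − ∠M = 24.50°.
Law of sines: LK = ML·sin M/sin K ≈ 32.2.
Law of sines: KM = ML·sin L/sin K ≈ 19.018.
The bisector from M has length 2·KM·ML·cos(∠M/2)/(KM+ML) ≈ 6.5404.

t_M ≈ 6.54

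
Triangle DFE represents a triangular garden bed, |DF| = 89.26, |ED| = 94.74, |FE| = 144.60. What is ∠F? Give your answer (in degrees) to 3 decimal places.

39.562

By the law of cosines, cos F = (|DF|² + |FE|² − |ED|²) / (2·|DF|·|FE|) ≈ 0.77093, so ∠F ≈ 39.56°.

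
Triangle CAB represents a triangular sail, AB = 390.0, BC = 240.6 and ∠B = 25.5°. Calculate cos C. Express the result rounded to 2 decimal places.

-0.55

By the law of cosines, CA² = AB² + BC² − 2·AB·BC·cos B = 40602, so CA ≈ 201.5.
Law of cosines again: cos C = (BC² + CA² − AB²)/(2·BC·CA) ≈ -0.55290, so ∠C ≈ 123.57°.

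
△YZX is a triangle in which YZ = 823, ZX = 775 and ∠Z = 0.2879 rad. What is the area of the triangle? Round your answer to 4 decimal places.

area ≈ 90551.7869

Area = ½·YZ·ZX·sin Z ≈ 90552.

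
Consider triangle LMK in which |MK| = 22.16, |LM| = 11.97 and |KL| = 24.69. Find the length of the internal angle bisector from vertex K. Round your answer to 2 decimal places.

t_K ≈ 22.61

By the law of cosines, cos K = (|MK|² + |KL|² − |LM|²) / (2·|MK|·|KL|) ≈ 0.87491, so ∠K ≈ 28.97°.
The bisector from K has length 2·|MK|·|KL|·cos(∠K/2)/(|MK|+|KL|) ≈ 22.614.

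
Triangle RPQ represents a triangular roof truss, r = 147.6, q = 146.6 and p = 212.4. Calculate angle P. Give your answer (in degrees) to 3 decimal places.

∠P ≈ 92.432°

By the law of cosines, cos P = (q² + r² − p²) / (2·q·r) ≈ -0.04244, so ∠P ≈ 92.43°.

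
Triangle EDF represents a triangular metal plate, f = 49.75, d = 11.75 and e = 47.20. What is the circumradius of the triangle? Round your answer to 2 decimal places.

By the law of cosines, cos E = (d² + f² − e²) / (2·d·f) ≈ 0.32955, so ∠E ≈ 70.76°.
Circumradius = e/(2 sin E) ≈ 24.996.

R ≈ 25.00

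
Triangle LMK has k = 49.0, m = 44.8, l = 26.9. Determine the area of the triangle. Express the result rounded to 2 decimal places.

Semiperimeter s = (26.9 + 44.8 + 49)/2 = 60.35.
Heron's formula: area = √(60.35·33.45·15.55·11.35) ≈ 596.9.

596.90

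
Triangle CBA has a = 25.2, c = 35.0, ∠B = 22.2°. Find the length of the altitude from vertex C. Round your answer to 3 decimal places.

By the law of cosines, b² = a² + c² − 2·a·c·cos B = 226.8, so b ≈ 15.06.
Area = ½·a·c·sin B ≈ 166.63.
The altitude from C has length 2·area/c ≈ 9.5216.

9.522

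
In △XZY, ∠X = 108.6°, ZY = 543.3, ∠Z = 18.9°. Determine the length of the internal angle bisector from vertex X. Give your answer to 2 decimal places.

The third angle is ∠Y = 180° − ∠X − ∠Z = 52.50°.
Law of sines: YX = ZY·sin Z/sin X ≈ 185.68.
Law of sines: XZ = ZY·sin Y/sin X ≈ 454.78.
The bisector from X has length 2·YX·XZ·cos(∠X/2)/(YX+XZ) ≈ 153.88.

t_X ≈ 153.88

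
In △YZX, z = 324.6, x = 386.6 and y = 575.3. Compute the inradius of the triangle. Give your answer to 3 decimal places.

Semiperimeter s = (575.3 + 324.6 + 386.6)/2 = 643.25.
Heron's formula: area = √(643.25·67.95·318.65·256.65) ≈ 59788.
Inradius = area/s = 59788/643.25 ≈ 92.946.

92.946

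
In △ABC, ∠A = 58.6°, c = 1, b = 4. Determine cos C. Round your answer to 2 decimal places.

cos C ≈ 0.97

By the law of cosines, a² = b² + c² − 2·b·c·cos A = 12.832, so a ≈ 3.5822.
Law of cosines again: cos C = (a² + b² − c²)/(2·a·b) ≈ 0.97120, so ∠C ≈ 13.78°.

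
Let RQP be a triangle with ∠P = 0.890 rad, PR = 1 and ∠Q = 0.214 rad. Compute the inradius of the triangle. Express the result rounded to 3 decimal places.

The third angle is ∠R = π − ∠Q − ∠P = 2.038 rad.
Law of sines: QP = PR·sin R/sin Q ≈ 4.205.
Law of sines: RQ = PR·sin P/sin Q ≈ 3.659.
Area = ½·PR·QP·sin P ≈ 1.6338.
Semiperimeter s = (4.205+1+3.659)/2 = 4.432.
Inradius = area/s = 1.6338/4.432 ≈ 0.36863.

r ≈ 0.369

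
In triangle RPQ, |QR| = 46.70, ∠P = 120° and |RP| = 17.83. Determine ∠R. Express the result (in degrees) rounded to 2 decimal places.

40.69

Law of sines: sin Q = |RP|·sin P/|QR| ≈ 0.33065.
Since |QR| ≥ |RP|, only the acute value applies: ∠Q ≈ 19.31°.
Then ∠R = 180° − ∠P − ∠Q ≈ 40.69°.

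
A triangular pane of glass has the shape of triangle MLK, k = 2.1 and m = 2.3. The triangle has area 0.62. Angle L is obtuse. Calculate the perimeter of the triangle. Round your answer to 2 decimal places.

perimeter ≈ 8.76

From area = ½·k·m·sin L, we get sin L = 2·area/(k·m) ≈ 0.25673.
Taking the obtuse solution, ∠L ≈ 165.12°.
Law of cosines then gives l ≈ 4.3631.
Perimeter = 2.3 + 4.3631 + 2.1 = 8.7631.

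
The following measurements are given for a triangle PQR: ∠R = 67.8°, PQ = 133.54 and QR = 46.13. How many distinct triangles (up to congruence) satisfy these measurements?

QR·sin R = 46.13·sin(67.8°) ≈ 42.71.
Since PQ ≥ QR, exactly one triangle exists.

1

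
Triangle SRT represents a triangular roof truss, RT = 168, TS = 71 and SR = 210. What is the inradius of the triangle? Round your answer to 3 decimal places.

23.668

Semiperimeter s = (168 + 71 + 210)/2 = 224.5.
Heron's formula: area = √(224.5·56.5·153.5·14.5) ≈ 5313.4.
Inradius = area/s = 5313.4/224.5 ≈ 23.668.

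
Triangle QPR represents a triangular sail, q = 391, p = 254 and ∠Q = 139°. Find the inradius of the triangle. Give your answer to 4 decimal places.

33.4544

Law of sines: sin P = p·sin Q/q ≈ 0.42619.
Since q ≥ p, only the acute value applies: ∠P ≈ 25.23°.
Then ∠R = 180° − ∠Q − ∠P ≈ 15.77°.
Law of sines gives r = q·sin R/sin Q ≈ 162.02.
Area = ½·q·p·sin R ≈ 13499.
Semiperimeter s = (391+254+162.02)/2 = 403.51.
Inradius = area/s = 13499/403.51 ≈ 33.454.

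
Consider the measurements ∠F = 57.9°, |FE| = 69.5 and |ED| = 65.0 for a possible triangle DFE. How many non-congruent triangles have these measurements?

|FE|·sin F = 69.5·sin(57.9°) ≈ 58.87.
Since |FE| sin F < |ED| < |FE| (58.87 < 65.0 < 69.5), two triangles exist.

2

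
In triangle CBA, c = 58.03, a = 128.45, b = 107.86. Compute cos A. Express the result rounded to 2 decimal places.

By the law of cosines, cos A = (c² + b² − a²) / (2·c·b) ≈ -0.11968, so ∠A ≈ 96.87°.

cos A ≈ -0.12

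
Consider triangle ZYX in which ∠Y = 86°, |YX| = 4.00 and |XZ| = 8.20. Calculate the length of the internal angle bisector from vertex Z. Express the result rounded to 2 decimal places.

7.55

Law of sines: sin Z = |YX|·sin Y/|XZ| ≈ 0.48662.
Since |XZ| ≥ |YX|, only the acute value applies: ∠Z ≈ 29.12°.
Then ∠X = 180° − ∠Y − ∠Z ≈ 64.88°.
Law of sines gives |ZY| = |XZ|·sin X/sin Y ≈ 7.4427.
The bisector from Z has length 2·|XZ|·|ZY|·cos(∠Z/2)/(|XZ|+|ZY|) ≈ 7.5524.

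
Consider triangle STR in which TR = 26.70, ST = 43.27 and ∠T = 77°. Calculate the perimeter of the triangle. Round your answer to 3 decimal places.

115.417

By the law of cosines, RS² = ST² + TR² − 2·ST·TR·cos T = 2065.4, so RS ≈ 45.447.
Semiperimeter s = (26.7+45.447+43.27)/2 = 57.708.
Perimeter = 26.7 + 45.447 + 43.27 = 115.42.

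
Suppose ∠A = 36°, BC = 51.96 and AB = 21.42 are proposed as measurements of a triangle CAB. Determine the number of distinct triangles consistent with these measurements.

AB·sin A = 21.42·sin(36°) ≈ 12.59.
Since BC ≥ AB, exactly one triangle exists.

1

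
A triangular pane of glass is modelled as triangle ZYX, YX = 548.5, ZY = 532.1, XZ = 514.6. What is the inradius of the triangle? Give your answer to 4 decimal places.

153.1862

Semiperimeter s = (548.5 + 514.6 + 532.1)/2 = 797.6.
Heron's formula: area = √(797.6·249.1·283·265.5) ≈ 1.2218e+05.
Inradius = area/s = 1.2218e+05/797.6 ≈ 153.19.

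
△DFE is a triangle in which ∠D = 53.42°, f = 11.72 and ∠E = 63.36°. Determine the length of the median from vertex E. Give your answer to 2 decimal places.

The third angle is ∠F = 180° − ∠E − ∠D = 63.22°.
Law of sines: d = f·sin D/sin F ≈ 10.542.
Law of sines: e = f·sin E/sin F ≈ 11.734.
Median from E: ½√(2·d² + 2·f² − e²) ≈ 9.4775.

m_E ≈ 9.48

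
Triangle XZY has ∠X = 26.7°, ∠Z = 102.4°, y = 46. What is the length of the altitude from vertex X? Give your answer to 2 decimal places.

h_X ≈ 44.93

The third angle is ∠Y = 180° − ∠X − ∠Z = 50.90°.
Law of sines: x = y·sin X/sin Y ≈ 26.633.
Law of sines: z = y·sin Z/sin Y ≈ 57.892.
Area = ½·y·x·sin Z ≈ 598.28.
The altitude from X has length 2·area/x ≈ 44.927.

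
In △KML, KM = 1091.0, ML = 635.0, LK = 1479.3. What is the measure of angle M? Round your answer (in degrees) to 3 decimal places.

115.423

By the law of cosines, cos M = (KM² + ML² − LK²) / (2·KM·ML) ≈ -0.42930, so ∠M ≈ 115.42°.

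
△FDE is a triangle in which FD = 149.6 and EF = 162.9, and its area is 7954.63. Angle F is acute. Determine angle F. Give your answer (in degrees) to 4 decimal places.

∠F ≈ 40.7550°

From area = ½·EF·FD·sin F, we get sin F = 2·area/(EF·FD) ≈ 0.65283.
Taking the acute solution, ∠F ≈ 40.75°.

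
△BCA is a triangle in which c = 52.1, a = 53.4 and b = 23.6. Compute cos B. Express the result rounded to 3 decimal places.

By the law of cosines, cos B = (c² + a² − b²) / (2·c·a) ≈ 0.90021, so ∠B ≈ 25.81°.

cos B ≈ 0.900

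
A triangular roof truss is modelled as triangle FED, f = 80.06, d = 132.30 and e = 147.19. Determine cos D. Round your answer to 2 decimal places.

cos D ≈ 0.45

By the law of cosines, cos D = (f² + e² − d²) / (2·f·e) ≈ 0.44854, so ∠D ≈ 63.35°.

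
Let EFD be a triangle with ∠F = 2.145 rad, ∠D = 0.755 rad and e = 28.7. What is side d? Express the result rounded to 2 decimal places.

82.21

The third angle is ∠E = π − ∠F − ∠D = 0.242 rad.
Law of sines: d = e·sin D/sin E ≈ 82.206.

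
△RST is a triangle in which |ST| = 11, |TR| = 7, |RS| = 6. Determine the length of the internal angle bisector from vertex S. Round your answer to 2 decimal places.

t_S ≈ 7.40

By the law of cosines, cos S = (|RS|² + |ST|² − |TR|²) / (2·|RS|·|ST|) ≈ 0.81818, so ∠S ≈ 35.10°.
The bisector from S has length 2·|RS|·|ST|·cos(∠S/2)/(|RS|+|ST|) ≈ 7.4034.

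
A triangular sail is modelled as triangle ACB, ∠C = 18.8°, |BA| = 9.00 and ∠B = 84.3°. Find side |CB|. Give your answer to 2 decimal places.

The third angle is ∠A = 180° − ∠C − ∠B = 76.90°.
Law of sines: |CB| = |BA|·sin A/sin C ≈ 27.2.

27.20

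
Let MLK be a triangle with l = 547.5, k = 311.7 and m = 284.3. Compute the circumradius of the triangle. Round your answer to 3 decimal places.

376.764

By the law of cosines, cos M = (l² + k² − m²) / (2·l·k) ≈ 0.92609, so ∠M ≈ 22.17°.
Circumradius = m/(2 sin M) ≈ 376.76.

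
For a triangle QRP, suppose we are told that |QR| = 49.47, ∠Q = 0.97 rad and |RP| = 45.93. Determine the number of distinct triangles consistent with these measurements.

|QR|·sin Q = 49.47·sin(0.97 rad) ≈ 40.81.
Since |QR| sin Q < |RP| < |QR| (40.81 < 45.93 < 49.47), two triangles exist.

2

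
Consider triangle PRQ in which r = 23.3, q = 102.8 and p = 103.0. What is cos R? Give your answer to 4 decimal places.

By the law of cosines, cos R = (q² + p² − r²) / (2·q·p) ≈ 0.97437, so ∠R ≈ 13.00°.

0.9744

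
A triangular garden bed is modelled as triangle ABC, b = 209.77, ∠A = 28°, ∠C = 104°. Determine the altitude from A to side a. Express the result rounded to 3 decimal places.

The third angle is ∠B = 180° − ∠C − ∠A = 48.00°.
Law of sines: a = b·sin A/sin B ≈ 132.52.
Law of sines: c = b·sin C/sin B ≈ 273.89.
Area = ½·b·a·sin C ≈ 13486.
The altitude from A has length 2·area/a ≈ 203.54.

203.539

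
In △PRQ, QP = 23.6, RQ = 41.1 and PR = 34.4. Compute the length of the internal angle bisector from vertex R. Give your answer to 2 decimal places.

35.72

By the law of cosines, cos R = (PR² + RQ² − QP²) / (2·PR·RQ) ≈ 0.81891, so ∠R ≈ 35.02°.
The bisector from R has length 2·PR·RQ·cos(∠R/2)/(PR+RQ) ≈ 35.717.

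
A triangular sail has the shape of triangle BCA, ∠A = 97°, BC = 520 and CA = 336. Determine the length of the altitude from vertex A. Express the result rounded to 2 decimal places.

Law of sines: sin B = CA·sin A/BC ≈ 0.64134.
Since BC ≥ CA, only the acute value applies: ∠B ≈ 39.89°.
Then ∠C = 180° − ∠A − ∠B ≈ 43.11°.
Law of sines gives AB = BC·sin C/sin A ≈ 358.03.
Area = ½·BC·CA·sin C ≈ 59700.
The altitude from A has length 2·area/BC ≈ 229.62.

229.62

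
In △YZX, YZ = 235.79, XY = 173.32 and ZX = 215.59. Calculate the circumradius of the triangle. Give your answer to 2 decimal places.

R ≈ 122.81

By the law of cosines, cos Y = (XY² + YZ² − ZX²) / (2·XY·YZ) ≈ 0.47909, so ∠Y ≈ 1.071 rad.
Circumradius = ZX/(2 sin Y) ≈ 122.81.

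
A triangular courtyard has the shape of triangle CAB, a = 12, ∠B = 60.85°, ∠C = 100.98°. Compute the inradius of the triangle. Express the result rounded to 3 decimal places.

4.748

The third angle is ∠A = 180° − ∠B − ∠C = 18.17°.
Law of sines: c = a·sin C/sin A ≈ 37.777.
Law of sines: b = a·sin B/sin A ≈ 33.608.
Area = ½·a·c·sin B ≈ 197.96.
Semiperimeter s = (37.777+12+33.608)/2 = 41.692.
Inradius = area/s = 197.96/41.692 ≈ 4.748.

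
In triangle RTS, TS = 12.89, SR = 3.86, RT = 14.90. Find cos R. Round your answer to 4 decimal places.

cos R ≈ 0.6151

By the law of cosines, cos R = (SR² + RT² − TS²) / (2·SR·RT) ≈ 0.61513, so ∠R ≈ 52.04°.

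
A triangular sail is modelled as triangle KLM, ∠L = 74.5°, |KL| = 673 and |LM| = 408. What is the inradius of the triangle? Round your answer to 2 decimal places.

149.62

By the law of cosines, |MK|² = |KL|² + |LM|² − 2·|KL|·|LM|·cos L = 4.7263e+05, so |MK| ≈ 687.48.
Area = ½·|KL|·|LM|·sin L ≈ 1.323e+05.
Semiperimeter s = (408+687.48+673)/2 = 884.24.
Inradius = area/s = 1.323e+05/884.24 ≈ 149.62.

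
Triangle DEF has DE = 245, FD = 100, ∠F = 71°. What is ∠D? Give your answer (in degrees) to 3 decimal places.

∠D ≈ 86.299°

Law of sines: sin E = FD·sin F/DE ≈ 0.38593.
Since DE ≥ FD, only the acute value applies: ∠E ≈ 22.70°.
Then ∠D = 180° − ∠F − ∠E ≈ 86.30°.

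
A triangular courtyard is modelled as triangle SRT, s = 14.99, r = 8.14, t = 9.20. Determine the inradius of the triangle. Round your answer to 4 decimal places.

Semiperimeter p = (14.99 + 8.14 + 9.2)/2 = 16.165.
Heron's formula: area = √(16.165·1.175·8.025·6.965) ≈ 32.583.
Inradius = area/p = 32.583/16.165 ≈ 2.0156.

2.0156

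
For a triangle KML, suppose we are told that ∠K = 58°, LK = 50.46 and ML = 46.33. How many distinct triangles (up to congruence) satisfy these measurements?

2

LK·sin K = 50.46·sin(58°) ≈ 42.79.
Since LK sin K < ML < LK (42.79 < 46.33 < 50.46), two triangles exist.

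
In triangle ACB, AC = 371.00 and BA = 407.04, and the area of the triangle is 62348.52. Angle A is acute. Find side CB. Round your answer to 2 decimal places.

From area = ½·BA·AC·sin A, we get sin A = 2·area/(BA·AC) ≈ 0.82574.
Taking the acute solution, ∠A ≈ 0.972 rad.
Law of cosines then gives CB ≈ 364.65.

364.65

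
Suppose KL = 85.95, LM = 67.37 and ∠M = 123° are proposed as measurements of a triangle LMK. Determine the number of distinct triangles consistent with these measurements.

1

LM·sin M = 67.37·sin(123°) ≈ 56.5.
Since ∠M is not acute, a triangle exists only if KL > LM; here KL > LM, so there is exactly one triangle.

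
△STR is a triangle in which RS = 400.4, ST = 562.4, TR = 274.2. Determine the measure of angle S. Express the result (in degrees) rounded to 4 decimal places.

∠S ≈ 26.9591°

By the law of cosines, cos S = (RS² + ST² − TR²) / (2·RS·ST) ≈ 0.89133, so ∠S ≈ 26.96°.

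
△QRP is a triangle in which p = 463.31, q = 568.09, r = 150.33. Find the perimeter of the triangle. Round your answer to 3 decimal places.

Perimeter = 568.09 + 150.33 + 463.31 = 1181.7.

perimeter ≈ 1181.730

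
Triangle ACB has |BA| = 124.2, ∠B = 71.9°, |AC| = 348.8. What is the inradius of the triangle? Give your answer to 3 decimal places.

Law of sines: sin C = |BA|·sin B/|AC| ≈ 0.33846.
Since |AC| ≥ |BA|, only the acute value applies: ∠C ≈ 19.78°.
Then ∠A = 180° − ∠B − ∠C ≈ 88.32°.
Law of sines gives |CB| = |AC|·sin A/sin B ≈ 366.8.
Area = ½·|AC|·|BA|·sin A ≈ 21651.
Semiperimeter s = (366.8+124.2+348.8)/2 = 419.9.
Inradius = area/s = 21651/419.9 ≈ 51.563.

r ≈ 51.563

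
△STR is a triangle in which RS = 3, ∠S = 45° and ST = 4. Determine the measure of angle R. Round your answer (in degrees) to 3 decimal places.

86.529

By the law of cosines, TR² = RS² + ST² − 2·RS·ST·cos S = 8.0294, so TR ≈ 2.8336.
Law of cosines again: cos R = (TR² + RS² − ST²)/(2·TR·RS) ≈ 0.06055, so ∠R ≈ 86.53°.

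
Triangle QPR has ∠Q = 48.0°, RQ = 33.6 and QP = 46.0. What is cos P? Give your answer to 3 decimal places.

By the law of cosines, PR² = RQ² + QP² − 2·RQ·QP·cos Q = 1176.5, so PR ≈ 34.301.
Law of cosines again: cos P = (QP² + PR² − RQ²)/(2·QP·PR) ≈ 0.68562, so ∠P ≈ 46.72°.

0.686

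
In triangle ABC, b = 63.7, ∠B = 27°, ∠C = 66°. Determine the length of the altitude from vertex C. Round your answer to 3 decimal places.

h_C ≈ 63.613

The third angle is ∠A = 180° − ∠B − ∠C = 87.00°.
Law of sines: a = b·sin A/sin B ≈ 140.12.
Law of sines: c = b·sin C/sin B ≈ 128.18.
Area = ½·b·a·sin C ≈ 4077.
The altitude from C has length 2·area/c ≈ 63.613.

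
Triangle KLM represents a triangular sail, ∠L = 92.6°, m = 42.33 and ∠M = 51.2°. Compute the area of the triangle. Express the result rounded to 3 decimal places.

The third angle is ∠K = 180° − ∠L − ∠M = 36.20°.
Law of sines: k = m·sin K/sin M ≈ 32.079.
Law of sines: l = m·sin L/sin M ≈ 54.259.
Area = ½·m·k·sin L ≈ 678.25.

area ≈ 678.252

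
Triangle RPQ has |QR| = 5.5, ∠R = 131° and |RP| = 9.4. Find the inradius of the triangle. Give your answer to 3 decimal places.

r ≈ 1.366

By the law of cosines, |PQ|² = |QR|² + |RP|² − 2·|QR|·|RP|·cos R = 186.45, so |PQ| ≈ 13.655.
Area = ½·|QR|·|RP|·sin R ≈ 19.509.
Semiperimeter s = (13.655+5.5+9.4)/2 = 14.277.
Inradius = area/s = 19.509/14.277 ≈ 1.3665.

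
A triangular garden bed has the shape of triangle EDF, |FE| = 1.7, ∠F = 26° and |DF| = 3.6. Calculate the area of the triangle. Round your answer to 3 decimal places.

area ≈ 1.341

Area = ½·|DF|·|FE|·sin F ≈ 1.3414.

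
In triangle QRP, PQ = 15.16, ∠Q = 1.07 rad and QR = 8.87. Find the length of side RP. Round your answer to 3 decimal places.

By the law of cosines, RP² = PQ² + QR² − 2·PQ·QR·cos Q = 179.38, so RP ≈ 13.393.

13.393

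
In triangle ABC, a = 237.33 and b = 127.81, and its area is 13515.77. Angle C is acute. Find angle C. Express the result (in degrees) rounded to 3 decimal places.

From area = ½·a·b·sin C, we get sin C = 2·area/(a·b) ≈ 0.89116.
Taking the acute solution, ∠C ≈ 63.02°.

63.019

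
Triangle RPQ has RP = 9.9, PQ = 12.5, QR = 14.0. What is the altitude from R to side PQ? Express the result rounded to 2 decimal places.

Semiperimeter s = (12.5 + 14 + 9.9)/2 = 18.2.
Heron's formula: area = √(18.2·5.7·4.2·8.3) ≈ 60.136.
The altitude from R has length 2·area/PQ ≈ 9.6218.

9.62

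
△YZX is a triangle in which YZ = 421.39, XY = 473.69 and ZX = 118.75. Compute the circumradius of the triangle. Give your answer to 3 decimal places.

By the law of cosines, cos Y = (XY² + YZ² − ZX²) / (2·XY·YZ) ≈ 0.97153, so ∠Y ≈ 13.70°.
Circumradius = ZX/(2 sin Y) ≈ 250.61.

250.609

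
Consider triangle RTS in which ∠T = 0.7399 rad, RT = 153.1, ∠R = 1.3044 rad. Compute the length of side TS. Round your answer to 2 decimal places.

The third angle is ∠S = π − ∠R − ∠T = 1.0973 rad.
Law of sines: TS = RT·sin R/sin S ≈ 165.96.

165.96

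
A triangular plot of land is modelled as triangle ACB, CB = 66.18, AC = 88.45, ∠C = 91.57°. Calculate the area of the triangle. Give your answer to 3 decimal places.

2925.712

Area = ½·AC·CB·sin C ≈ 2925.7.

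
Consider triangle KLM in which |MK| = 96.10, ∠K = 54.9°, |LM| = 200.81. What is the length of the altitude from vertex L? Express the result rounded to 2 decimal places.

Law of sines: sin L = |MK|·sin K/|LM| ≈ 0.39154.
Since |LM| ≥ |MK|, only the acute value applies: ∠L ≈ 23.05°.
Then ∠M = 180° − ∠K − ∠L ≈ 102.05°.
Law of sines gives |KL| = |LM|·sin M/sin K ≈ 240.04.
Area = ½·|LM|·|MK|·sin M ≈ 9436.3.
The altitude from L has length 2·area/|MK| ≈ 196.39.

196.39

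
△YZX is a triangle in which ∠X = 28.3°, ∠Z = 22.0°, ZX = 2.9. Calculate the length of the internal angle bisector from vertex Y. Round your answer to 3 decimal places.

The third angle is ∠Y = 180° − ∠Z − ∠X = 129.70°.
Law of sines: XY = ZX·sin Z/sin Y ≈ 1.412.
Law of sines: YZ = ZX·sin X/sin Y ≈ 1.7869.
The bisector from Y has length 2·XY·YZ·cos(∠Y/2)/(XY+YZ) ≈ 0.67041.

t_Y ≈ 0.670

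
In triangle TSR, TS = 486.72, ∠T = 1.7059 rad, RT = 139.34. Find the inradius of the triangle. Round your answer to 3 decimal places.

By the law of cosines, SR² = RT² + TS² − 2·RT·TS·cos T = 2.7458e+05, so SR ≈ 524.01.
Area = ½·RT·TS·sin T ≈ 33601.
Semiperimeter s = (524.01+139.34+486.72)/2 = 575.03.
Inradius = area/s = 33601/575.03 ≈ 58.433.

58.433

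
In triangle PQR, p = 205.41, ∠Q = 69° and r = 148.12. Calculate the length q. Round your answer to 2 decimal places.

By the law of cosines, q² = r² + p² − 2·r·p·cos Q = 42326, so q ≈ 205.73.

205.73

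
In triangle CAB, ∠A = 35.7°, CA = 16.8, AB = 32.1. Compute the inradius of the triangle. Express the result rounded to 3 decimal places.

4.509

By the law of cosines, BC² = CA² + AB² − 2·CA·AB·cos A = 436.77, so BC ≈ 20.899.
Area = ½·CA·AB·sin A ≈ 157.35.
Semiperimeter s = (32.1+20.899+16.8)/2 = 34.9.
Inradius = area/s = 157.35/34.9 ≈ 4.5085.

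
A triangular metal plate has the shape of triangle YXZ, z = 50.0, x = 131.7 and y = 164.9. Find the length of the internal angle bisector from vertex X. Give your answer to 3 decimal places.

By the law of cosines, cos X = (z² + y² − x²) / (2·z·y) ≈ 0.74876, so ∠X ≈ 41.52°.
The bisector from X has length 2·z·y·cos(∠X/2)/(z+y) ≈ 71.752.

71.752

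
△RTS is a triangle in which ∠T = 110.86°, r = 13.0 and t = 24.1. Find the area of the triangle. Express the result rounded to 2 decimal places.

area ≈ 98.31

Law of sines: sin R = r·sin T/t ≈ 0.50406.
Since t ≥ r, only the acute value applies: ∠R ≈ 30.27°.
Then ∠S = 180° − ∠T − ∠R ≈ 38.87°.
Law of sines gives s = t·sin S/sin T ≈ 16.185.
Area = ½·t·r·sin S ≈ 98.308.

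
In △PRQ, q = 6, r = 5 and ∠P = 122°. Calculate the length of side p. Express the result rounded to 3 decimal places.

By the law of cosines, p² = r² + q² − 2·r·q·cos P = 92.795, so p ≈ 9.633.

9.633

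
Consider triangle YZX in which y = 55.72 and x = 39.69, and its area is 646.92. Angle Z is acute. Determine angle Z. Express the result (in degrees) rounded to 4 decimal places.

35.8061

From area = ½·x·y·sin Z, we get sin Z = 2·area/(x·y) ≈ 0.58504.
Taking the acute solution, ∠Z ≈ 35.81°.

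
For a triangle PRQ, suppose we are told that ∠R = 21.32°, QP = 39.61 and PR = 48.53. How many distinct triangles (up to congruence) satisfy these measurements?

PR·sin R = 48.53·sin(21.32°) ≈ 17.64.
Since PR sin R < QP < PR (17.64 < 39.61 < 48.53), two triangles exist.

2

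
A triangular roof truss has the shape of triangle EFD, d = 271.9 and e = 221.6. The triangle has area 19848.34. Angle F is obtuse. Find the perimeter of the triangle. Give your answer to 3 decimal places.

955.768

From area = ½·d·e·sin F, we get sin F = 2·area/(d·e) ≈ 0.65883.
Taking the obtuse solution, ∠F ≈ 138.79°.
Law of cosines then gives f ≈ 462.27.
Perimeter = 221.6 + 462.27 + 271.9 = 955.77.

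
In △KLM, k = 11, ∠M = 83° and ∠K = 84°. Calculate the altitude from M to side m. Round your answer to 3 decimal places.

h_M ≈ 2.474

The third angle is ∠L = 180° − ∠M − ∠K = 13.00°.
Law of sines: l = k·sin L/sin K ≈ 2.4881.
Law of sines: m = k·sin M/sin K ≈ 10.978.
Area = ½·k·l·sin M ≈ 13.583.
The altitude from M has length 2·area/m ≈ 2.4745.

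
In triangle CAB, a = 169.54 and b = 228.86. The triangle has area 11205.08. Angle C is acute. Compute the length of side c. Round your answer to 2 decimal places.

From area = ½·a·b·sin C, we get sin C = 2·area/(a·b) ≈ 0.57757.
Taking the acute solution, ∠C ≈ 35.28°.
Law of cosines then gives c ≈ 133.31.

133.31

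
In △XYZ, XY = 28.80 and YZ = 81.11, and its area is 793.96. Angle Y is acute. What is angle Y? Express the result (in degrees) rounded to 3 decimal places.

From area = ½·XY·YZ·sin Y, we get sin Y = 2·area/(XY·YZ) ≈ 0.67977.
Taking the acute solution, ∠Y ≈ 42.83°.

42.826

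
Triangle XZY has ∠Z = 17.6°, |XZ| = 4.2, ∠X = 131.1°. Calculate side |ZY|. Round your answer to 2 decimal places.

6.09

The third angle is ∠Y = 180° − ∠X − ∠Z = 31.30°.
Law of sines: |ZY| = |XZ|·sin X/sin Y ≈ 6.0921.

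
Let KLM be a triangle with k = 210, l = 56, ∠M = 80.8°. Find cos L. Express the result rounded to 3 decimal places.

cos L ≈ 0.964

By the law of cosines, m² = k² + l² − 2·k·l·cos M = 43476, so m ≈ 208.51.
Law of cosines again: cos L = (m² + k² − l²)/(2·m·k) ≈ 0.96422, so ∠L ≈ 15.37°.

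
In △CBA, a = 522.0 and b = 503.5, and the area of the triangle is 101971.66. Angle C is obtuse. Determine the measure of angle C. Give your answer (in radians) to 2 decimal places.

From area = ½·b·a·sin C, we get sin C = 2·area/(b·a) ≈ 0.77596.
Taking the obtuse solution, ∠C ≈ 2.253 rad.

∠C ≈ 2.25 rad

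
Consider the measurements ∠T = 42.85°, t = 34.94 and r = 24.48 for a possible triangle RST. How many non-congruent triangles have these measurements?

1

r·sin T = 24.48·sin(42.85°) ≈ 16.65.
Since t ≥ r, exactly one triangle exists.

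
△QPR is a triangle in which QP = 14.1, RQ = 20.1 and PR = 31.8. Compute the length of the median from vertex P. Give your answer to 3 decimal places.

Median from P: ½√(2·QP² + 2·PR² − RQ²) ≈ 22.45.

22.450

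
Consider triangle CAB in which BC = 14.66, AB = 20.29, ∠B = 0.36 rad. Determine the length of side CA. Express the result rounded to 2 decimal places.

8.36

By the law of cosines, CA² = AB² + BC² − 2·AB·BC·cos B = 69.832, so CA ≈ 8.3566.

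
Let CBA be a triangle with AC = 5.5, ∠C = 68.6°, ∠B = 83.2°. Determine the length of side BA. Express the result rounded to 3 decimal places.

The third angle is ∠A = 180° − ∠C − ∠B = 28.20°.
Law of sines: BA = AC·sin C/sin B ≈ 5.1571.

5.157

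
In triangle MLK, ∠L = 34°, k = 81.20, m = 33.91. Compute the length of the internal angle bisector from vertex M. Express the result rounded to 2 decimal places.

t_M ≈ 65.57

By the law of cosines, l² = k² + m² − 2·k·m·cos L = 3177.8, so l ≈ 56.372.
Law of cosines again: cos M = (l² + k² − m²)/(2·l·k) ≈ 0.94173, so ∠M ≈ 19.66°.
The bisector from M has length 2·l·k·cos(∠M/2)/(l+k) ≈ 65.569.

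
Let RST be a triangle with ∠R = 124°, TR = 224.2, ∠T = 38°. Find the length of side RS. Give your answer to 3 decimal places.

The third angle is ∠S = 180° − ∠T − ∠R = 18.00°.
Law of sines: RS = TR·sin T/sin S ≈ 446.68.

446.679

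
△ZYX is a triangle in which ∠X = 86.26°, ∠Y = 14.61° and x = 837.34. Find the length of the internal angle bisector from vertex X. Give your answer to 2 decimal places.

t_X ≈ 245.81

The third angle is ∠Z = 180° − ∠Y − ∠X = 79.13°.
Law of sines: z = x·sin Z/sin X ≈ 824.07.
Law of sines: y = x·sin Y/sin X ≈ 211.66.
The bisector from X has length 2·z·y·cos(∠X/2)/(z+y) ≈ 245.81.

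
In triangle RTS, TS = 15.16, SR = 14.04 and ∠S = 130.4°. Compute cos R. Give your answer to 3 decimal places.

By the law of cosines, RT² = TS² + SR² − 2·TS·SR·cos S = 702.85, so RT ≈ 26.511.
Law of cosines again: cos R = (SR² + RT² − TS²)/(2·SR·RT) ≈ 0.90020, so ∠R ≈ 25.82°.

0.900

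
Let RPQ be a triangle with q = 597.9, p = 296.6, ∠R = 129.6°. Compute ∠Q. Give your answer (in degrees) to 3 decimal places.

∠Q ≈ 34.207°

By the law of cosines, r² = p² + q² − 2·p·q·cos R = 6.7153e+05, so r ≈ 819.47.
Law of cosines again: cos Q = (r² + p² − q²)/(2·r·p) ≈ 0.82702, so ∠Q ≈ 34.21°.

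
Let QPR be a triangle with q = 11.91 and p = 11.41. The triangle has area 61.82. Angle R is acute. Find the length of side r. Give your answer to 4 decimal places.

From area = ½·q·p·sin R, we get sin R = 2·area/(q·p) ≈ 0.90983.
Taking the acute solution, ∠R ≈ 65.48°.
Law of cosines then gives r ≈ 12.619.

12.6195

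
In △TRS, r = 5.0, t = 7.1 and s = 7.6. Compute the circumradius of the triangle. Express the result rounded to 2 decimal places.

By the law of cosines, cos T = (r² + s² − t²) / (2·r·s) ≈ 0.42566, so ∠T ≈ 64.81°.
Circumradius = t/(2 sin T) ≈ 3.9232.

3.92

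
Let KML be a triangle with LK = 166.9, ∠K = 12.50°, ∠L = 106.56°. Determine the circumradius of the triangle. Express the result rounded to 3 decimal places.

R ≈ 95.468

The third angle is ∠M = 180° − ∠L − ∠K = 60.94°.
Law of sines: ML = LK·sin K/sin M ≈ 41.326.
Law of sines: KM = LK·sin L/sin M ≈ 183.02.
Circumradius = LK/(2 sin M) ≈ 95.468.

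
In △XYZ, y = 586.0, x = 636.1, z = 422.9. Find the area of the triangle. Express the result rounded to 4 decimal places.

area ≈ 120370.2658

Semiperimeter s = (636.1 + 586 + 422.9)/2 = 822.5.
Heron's formula: area = √(822.5·186.4·236.5·399.6) ≈ 1.2037e+05.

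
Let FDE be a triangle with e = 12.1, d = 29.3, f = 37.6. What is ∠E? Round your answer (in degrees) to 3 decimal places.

By the law of cosines, cos E = (f² + d² − e²) / (2·f·d) ≈ 0.96482, so ∠E ≈ 15.24°.

∠E ≈ 15.243°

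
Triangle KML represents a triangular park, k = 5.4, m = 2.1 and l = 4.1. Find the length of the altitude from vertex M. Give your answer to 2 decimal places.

Semiperimeter s = (5.4 + 2.1 + 4.1)/2 = 5.8.
Heron's formula: area = √(5.8·0.4·3.7·1.7) ≈ 3.8201.
The altitude from M has length 2·area/m ≈ 3.6381.

3.64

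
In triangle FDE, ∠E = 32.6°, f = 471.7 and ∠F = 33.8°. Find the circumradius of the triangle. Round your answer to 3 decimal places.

The third angle is ∠D = 180° − ∠E − ∠F = 113.60°.
Law of sines: d = f·sin D/sin F ≈ 777.01.
Law of sines: e = f·sin E/sin F ≈ 456.84.
Circumradius = f/(2 sin F) ≈ 423.97.

R ≈ 423.965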